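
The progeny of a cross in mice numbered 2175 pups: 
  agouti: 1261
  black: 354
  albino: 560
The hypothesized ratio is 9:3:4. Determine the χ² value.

Total ratio parts = 16. Expected numbers out of 2175:
  agouti: 2175 × 9/16 = 1223.4375
  black: 2175 × 3/16 = 407.8125
  albino: 2175 × 4/16 = 543.75
χ² = Σ (O − E)² / E
  agouti: (1261 − 1223.4375)² / 1223.4375 = 1.1533
  black: (354 − 407.8125)² / 407.8125 = 7.1008
  albino: (560 − 543.75)² / 543.75 = 0.4856
χ² = 1.1533 + 7.1008 + 0.4856 = 8.7397 ≈ 8.740

8.740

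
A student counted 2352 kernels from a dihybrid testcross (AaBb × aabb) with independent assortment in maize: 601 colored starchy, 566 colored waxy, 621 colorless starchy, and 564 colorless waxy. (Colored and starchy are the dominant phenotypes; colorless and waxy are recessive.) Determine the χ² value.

3.942

A dihybrid testcross with independent assortment gives a 1:1:1:1 ratio.
Under the 1:1:1:1 hypothesis (Σ ratio = 4, N = 2352):
  colored starchy: 2352 × 1/4 = 588
  colored waxy: 2352 × 1/4 = 588
  colorless starchy: 2352 × 1/4 = 588
  colorless waxy: 2352 × 1/4 = 588
χ² = Σ (O − E)² / E
  colored starchy: (601 − 588)² / 588 = 0.2874
  colored waxy: (566 − 588)² / 588 = 0.8231
  colorless starchy: (621 − 588)² / 588 = 1.8520
  colorless waxy: (564 − 588)² / 588 = 0.9796
χ² = 0.2874 + 0.8231 + 1.8520 + 0.9796 = 3.9421 ≈ 3.942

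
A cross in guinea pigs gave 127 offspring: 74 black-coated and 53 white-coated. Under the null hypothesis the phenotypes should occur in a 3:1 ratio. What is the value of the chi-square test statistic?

The 3:1 ratio has 4 parts, so with N = 127 the expected counts are:
  black-coated: 127 × 3/4 = 95.25
  white-coated: 127 × 1/4 = 31.75
χ² = Σ (O − E)² / E
  black-coated: (74 − 95.25)² / 95.25 = 4.7408
  white-coated: (53 − 31.75)² / 31.75 = 14.2224
χ² = 4.7408 + 14.2224 = 18.9632 ≈ 18.963

18.963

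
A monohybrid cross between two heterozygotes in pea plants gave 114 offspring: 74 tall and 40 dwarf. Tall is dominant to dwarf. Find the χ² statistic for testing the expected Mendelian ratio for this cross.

For a monohybrid cross between heterozygotes with complete dominance, the expected phenotypic ratio is 3:1.
Expected counts for N = 114 under a 3:1 ratio (total parts = 4):
  tall: 114 × 3/4 = 85.5
  dwarf: 114 × 1/4 = 28.5
χ² = Σ (O − E)² / E
  tall: (74 − 85.5)² / 85.5 = 1.5468
  dwarf: (40 − 28.5)² / 28.5 = 4.6404
χ² = 1.5468 + 4.6404 = 6.1872 ≈ 6.187

6.187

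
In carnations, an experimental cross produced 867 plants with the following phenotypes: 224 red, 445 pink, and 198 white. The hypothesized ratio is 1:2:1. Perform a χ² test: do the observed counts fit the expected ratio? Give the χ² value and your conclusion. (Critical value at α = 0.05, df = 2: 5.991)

2.170; consistent

The 1:2:1 ratio has 4 parts, so with N = 867 the expected counts are:
  red: 867 × 1/4 = 216.75
  pink: 867 × 2/4 = 433.5
  white: 867 × 1/4 = 216.75
χ² = Σ (O − E)² / E
  red: (224 − 216.75)² / 216.75 = 0.2425
  pink: (445 − 433.5)² / 433.5 = 0.3051
  white: (198 − 216.75)² / 216.75 = 1.6220
χ² = 0.2425 + 0.3051 + 1.6220 = 2.1696 ≈ 2.170
Degrees of freedom = 3 − 1 = 2; critical value at α = 0.05 is 5.991.
Since 2.170 < 5.991, we fail to reject the null hypothesis — the data are consistent with the 1:2:1 ratio.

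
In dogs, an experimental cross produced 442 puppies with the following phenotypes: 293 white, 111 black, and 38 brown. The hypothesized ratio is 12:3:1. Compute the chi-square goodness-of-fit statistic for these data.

17.913

Total ratio parts = 16. Expected numbers out of 442:
  white: 442 × 12/16 = 331.5
  black: 442 × 3/16 = 82.875
  brown: 442 × 1/16 = 27.625
χ² = Σ (O − E)² / E
  white: (293 − 331.5)² / 331.5 = 4.4713
  black: (111 − 82.875)² / 82.875 = 9.5447
  brown: (38 − 27.625)² / 27.625 = 3.8965
χ² = 4.4713 + 9.5447 + 3.8965 = 17.9125 ≈ 17.913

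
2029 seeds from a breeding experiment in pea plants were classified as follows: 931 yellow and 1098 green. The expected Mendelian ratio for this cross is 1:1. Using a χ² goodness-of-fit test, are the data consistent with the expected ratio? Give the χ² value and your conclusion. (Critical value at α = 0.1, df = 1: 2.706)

13.745; not consistent

Expected counts for N = 2029 under a 1:1 ratio (total parts = 2):
  yellow: 2029 × 1/2 = 1014.5
  green: 2029 × 1/2 = 1014.5
χ² = Σ (O − E)² / E
  yellow: (931 − 1014.5)² / 1014.5 = 6.8726
  green: (1098 − 1014.5)² / 1014.5 = 6.8726
χ² = 6.8726 + 6.8726 = 13.7452 ≈ 13.745
Degrees of freedom = 2 − 1 = 1; critical value at α = 0.1 is 2.706.
Since 13.745 > 2.706, we reject the null hypothesis — the data do not fit the 1:1 ratio.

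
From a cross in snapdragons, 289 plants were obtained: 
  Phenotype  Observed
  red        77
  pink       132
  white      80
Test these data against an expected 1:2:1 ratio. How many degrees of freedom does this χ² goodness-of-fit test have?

2

A goodness-of-fit test with 3 phenotype classes has df = 3 − 1 = 2.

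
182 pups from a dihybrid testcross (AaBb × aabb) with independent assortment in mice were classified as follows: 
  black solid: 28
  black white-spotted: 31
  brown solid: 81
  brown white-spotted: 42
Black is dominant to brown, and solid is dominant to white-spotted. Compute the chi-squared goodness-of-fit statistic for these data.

A dihybrid testcross with independent assortment gives a 1:1:1:1 ratio.
Under the 1:1:1:1 hypothesis (Σ ratio = 4, N = 182):
  black solid: 182 × 1/4 = 45.5
  black white-spotted: 182 × 1/4 = 45.5
  brown solid: 182 × 1/4 = 45.5
  brown white-spotted: 182 × 1/4 = 45.5
χ² = Σ (O − E)² / E
  black solid: (28 − 45.5)² / 45.5 = 6.7308
  black white-spotted: (31 − 45.5)² / 45.5 = 4.6209
  brown solid: (81 − 45.5)² / 45.5 = 27.6978
  brown white-spotted: (42 − 45.5)² / 45.5 = 0.2692
χ² = 6.7308 + 4.6209 + 27.6978 + 0.2692 = 39.3187 ≈ 39.319

39.319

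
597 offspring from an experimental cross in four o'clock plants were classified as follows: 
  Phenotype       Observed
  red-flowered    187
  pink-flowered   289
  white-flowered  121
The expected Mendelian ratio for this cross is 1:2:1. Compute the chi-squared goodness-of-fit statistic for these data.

15.198

Expected counts for N = 597 under a 1:2:1 ratio (total parts = 4):
  red-flowered: 597 × 1/4 = 149.25
  pink-flowered: 597 × 2/4 = 298.5
  white-flowered: 597 × 1/4 = 149.25
χ² = Σ (O − E)² / E
  red-flowered: (187 − 149.25)² / 149.25 = 9.5482
  pink-flowered: (289 − 298.5)² / 298.5 = 0.3023
  white-flowered: (121 − 149.25)² / 149.25 = 5.3472
χ² = 9.5482 + 0.3023 + 5.3472 = 15.1977 ≈ 15.198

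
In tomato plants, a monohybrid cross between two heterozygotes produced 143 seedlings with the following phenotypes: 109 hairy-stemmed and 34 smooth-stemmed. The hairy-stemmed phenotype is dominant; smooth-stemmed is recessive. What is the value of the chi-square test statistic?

For a monohybrid cross between heterozygotes with complete dominance, the expected phenotypic ratio is 3:1.
The 3:1 ratio has 4 parts, so with N = 143 the expected counts are:
  hairy-stemmed: 143 × 3/4 = 107.25
  smooth-stemmed: 143 × 1/4 = 35.75
χ² = Σ (O − E)² / E
  hairy-stemmed: (109 − 107.25)² / 107.25 = 0.0286
  smooth-stemmed: (34 − 35.75)² / 35.75 = 0.0857
χ² = 0.0286 + 0.0857 = 0.1143 ≈ 0.114

0.114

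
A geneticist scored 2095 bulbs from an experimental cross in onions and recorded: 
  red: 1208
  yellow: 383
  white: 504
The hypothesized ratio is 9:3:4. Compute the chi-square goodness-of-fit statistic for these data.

1.731

Expected counts for N = 2095 under a 9:3:4 ratio (total parts = 16):
  red: 2095 × 9/16 = 1178.4375
  yellow: 2095 × 3/16 = 392.8125
  white: 2095 × 4/16 = 523.75
χ² = Σ (O − E)² / E
  red: (1208 − 1178.4375)² / 1178.4375 = 0.7416
  yellow: (383 − 392.8125)² / 392.8125 = 0.2451
  white: (504 − 523.75)² / 523.75 = 0.7447
χ² = 0.7416 + 0.2451 + 0.7447 = 1.7314 ≈ 1.731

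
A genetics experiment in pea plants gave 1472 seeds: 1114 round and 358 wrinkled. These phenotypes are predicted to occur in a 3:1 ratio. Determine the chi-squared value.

0.362

Expected counts for N = 1472 under a 3:1 ratio (total parts = 4):
  round: 1472 × 3/4 = 1104
  wrinkled: 1472 × 1/4 = 368
χ² = Σ (O − E)² / E
  round: (1114 − 1104)² / 1104 = 0.0906
  wrinkled: (358 − 368)² / 368 = 0.2717
χ² = 0.0906 + 0.2717 = 0.3623 ≈ 0.362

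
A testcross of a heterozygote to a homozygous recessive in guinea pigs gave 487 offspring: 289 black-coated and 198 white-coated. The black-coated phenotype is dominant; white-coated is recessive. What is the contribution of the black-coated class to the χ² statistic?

A testcross of a heterozygote (Aa × aa) gives a 1:1 phenotypic ratio.
Under the 1:1 hypothesis (Σ ratio = 2, N = 487):
  black-coated: 487 × 1/2 = 243.5
  white-coated: 487 × 1/2 = 243.5
Contribution of black-coated: (289 − 243.5)² / 243.5 = 8.5021

8.502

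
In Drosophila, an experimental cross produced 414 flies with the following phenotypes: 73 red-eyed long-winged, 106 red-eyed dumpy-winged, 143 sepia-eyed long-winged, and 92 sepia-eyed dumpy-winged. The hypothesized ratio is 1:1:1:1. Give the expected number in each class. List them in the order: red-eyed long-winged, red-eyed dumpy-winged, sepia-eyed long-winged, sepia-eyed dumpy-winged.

103.5, 103.5, 103.5, 103.5

Under the 1:1:1:1 hypothesis (Σ ratio = 4, N = 414):
  red-eyed long-winged: 414 × 1/4 = 103.5
  red-eyed dumpy-winged: 414 × 1/4 = 103.5
  sepia-eyed long-winged: 414 × 1/4 = 103.5
  sepia-eyed dumpy-winged: 414 × 1/4 = 103.5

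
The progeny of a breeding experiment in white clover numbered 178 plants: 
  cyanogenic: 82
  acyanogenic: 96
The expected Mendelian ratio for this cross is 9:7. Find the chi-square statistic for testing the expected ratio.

7.500

Total ratio parts = 16. Expected numbers out of 178:
  cyanogenic: 178 × 9/16 = 100.125
  acyanogenic: 178 × 7/16 = 77.875
χ² = Σ (O − E)² / E
  cyanogenic: (82 − 100.125)² / 100.125 = 3.2811
  acyanogenic: (96 − 77.875)² / 77.875 = 4.2185
χ² = 3.2811 + 4.2185 = 7.4996 ≈ 7.500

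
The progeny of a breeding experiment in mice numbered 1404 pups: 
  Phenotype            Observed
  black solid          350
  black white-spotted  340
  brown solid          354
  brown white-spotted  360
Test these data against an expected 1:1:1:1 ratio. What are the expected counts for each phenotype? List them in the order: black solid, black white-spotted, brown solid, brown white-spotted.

The 1:1:1:1 ratio has 4 parts, so with N = 1404 the expected counts are:
  black solid: 1404 × 1/4 = 351
  black white-spotted: 1404 × 1/4 = 351
  brown solid: 1404 × 1/4 = 351
  brown white-spotted: 1404 × 1/4 = 351

351, 351, 351, 351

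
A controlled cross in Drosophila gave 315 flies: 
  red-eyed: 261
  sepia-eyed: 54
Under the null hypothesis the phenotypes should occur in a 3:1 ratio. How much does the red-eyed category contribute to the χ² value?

2.593

The 3:1 ratio has 4 parts, so with N = 315 the expected counts are:
  red-eyed: 315 × 3/4 = 236.25
  sepia-eyed: 315 × 1/4 = 78.75
Contribution of red-eyed: (261 − 236.25)² / 236.25 = 2.5929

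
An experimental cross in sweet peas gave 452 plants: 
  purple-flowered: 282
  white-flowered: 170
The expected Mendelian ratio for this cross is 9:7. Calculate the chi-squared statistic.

6.923

The 9:7 ratio has 16 parts, so with N = 452 the expected counts are:
  purple-flowered: 452 × 9/16 = 254.25
  white-flowered: 452 × 7/16 = 197.75
χ² = Σ (O − E)² / E
  purple-flowered: (282 − 254.25)² / 254.25 = 3.0288
  white-flowered: (170 − 197.75)² / 197.75 = 3.8941
χ² = 3.0288 + 3.8941 = 6.9229 ≈ 6.923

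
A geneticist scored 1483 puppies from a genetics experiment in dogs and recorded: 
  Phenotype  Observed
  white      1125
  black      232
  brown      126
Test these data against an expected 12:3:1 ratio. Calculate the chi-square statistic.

19.749

Expected counts for N = 1483 under a 12:3:1 ratio (total parts = 16):
  white: 1483 × 12/16 = 1112.25
  black: 1483 × 3/16 = 278.0625
  brown: 1483 × 1/16 = 92.6875
χ² = Σ (O − E)² / E
  white: (1125 − 1112.25)² / 1112.25 = 0.1462
  black: (232 − 278.0625)² / 278.0625 = 7.6305
  brown: (126 − 92.6875)² / 92.6875 = 11.9727
χ² = 0.1462 + 7.6305 + 11.9727 = 19.7494 ≈ 19.749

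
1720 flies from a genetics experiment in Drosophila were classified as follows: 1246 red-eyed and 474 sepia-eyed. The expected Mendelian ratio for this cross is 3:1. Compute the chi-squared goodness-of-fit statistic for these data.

6.003

Total ratio parts = 4. Expected numbers out of 1720:
  red-eyed: 1720 × 3/4 = 1290
  sepia-eyed: 1720 × 1/4 = 430
χ² = Σ (O − E)² / E
  red-eyed: (1246 − 1290)² / 1290 = 1.5008
  sepia-eyed: (474 − 430)² / 430 = 4.5023
χ² = 1.5008 + 4.5023 = 6.0031 ≈ 6.003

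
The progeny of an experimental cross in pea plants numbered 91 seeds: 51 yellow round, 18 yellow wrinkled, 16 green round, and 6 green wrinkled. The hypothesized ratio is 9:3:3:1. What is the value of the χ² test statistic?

0.136

The 9:3:3:1 ratio has 16 parts, so with N = 91 the expected counts are:
  yellow round: 91 × 9/16 = 51.1875
  yellow wrinkled: 91 × 3/16 = 17.0625
  green round: 91 × 3/16 = 17.0625
  green wrinkled: 91 × 1/16 = 5.6875
χ² = Σ (O − E)² / E
  yellow round: (51 − 51.1875)² / 51.1875 = 0.0007
  yellow wrinkled: (18 − 17.0625)² / 17.0625 = 0.0515
  green round: (16 − 17.0625)² / 17.0625 = 0.0662
  green wrinkled: (6 − 5.6875)² / 5.6875 = 0.0172
χ² = 0.0007 + 0.0515 + 0.0662 + 0.0172 = 0.1356 ≈ 0.136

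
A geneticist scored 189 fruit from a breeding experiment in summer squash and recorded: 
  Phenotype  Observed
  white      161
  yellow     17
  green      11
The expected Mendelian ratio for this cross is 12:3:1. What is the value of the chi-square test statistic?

12.263

The 12:3:1 ratio has 16 parts, so with N = 189 the expected counts are:
  white: 189 × 12/16 = 141.75
  yellow: 189 × 3/16 = 35.4375
  green: 189 × 1/16 = 11.8125
χ² = Σ (O − E)² / E
  white: (161 − 141.75)² / 141.75 = 2.6142
  yellow: (17 − 35.4375)² / 35.4375 = 9.5927
  green: (11 − 11.8125)² / 11.8125 = 0.0559
χ² = 2.6142 + 9.5927 + 0.0559 = 12.2628 ≈ 12.263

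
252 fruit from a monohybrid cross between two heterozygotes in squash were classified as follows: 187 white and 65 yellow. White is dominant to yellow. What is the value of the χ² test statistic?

For a monohybrid cross between heterozygotes with complete dominance, the expected phenotypic ratio is 3:1.
Total ratio parts = 4. Expected numbers out of 252:
  white: 252 × 3/4 = 189
  yellow: 252 × 1/4 = 63
χ² = Σ (O − E)² / E
  white: (187 − 189)² / 189 = 0.0212
  yellow: (65 − 63)² / 63 = 0.0635
χ² = 0.0212 + 0.0635 = 0.0847 ≈ 0.085

0.085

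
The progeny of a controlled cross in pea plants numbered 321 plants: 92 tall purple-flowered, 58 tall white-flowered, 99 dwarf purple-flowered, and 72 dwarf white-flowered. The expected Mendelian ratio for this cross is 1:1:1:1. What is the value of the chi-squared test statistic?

13.118

The 1:1:1:1 ratio has 4 parts, so with N = 321 the expected counts are:
  tall purple-flowered: 321 × 1/4 = 80.25
  tall white-flowered: 321 × 1/4 = 80.25
  dwarf purple-flowered: 321 × 1/4 = 80.25
  dwarf white-flowered: 321 × 1/4 = 80.25
χ² = Σ (O − E)² / E
  tall purple-flowered: (92 − 80.25)² / 80.25 = 1.7204
  tall white-flowered: (58 − 80.25)² / 80.25 = 6.1690
  dwarf purple-flowered: (99 − 80.25)² / 80.25 = 4.3808
  dwarf white-flowered: (72 − 80.25)² / 80.25 = 0.8481
χ² = 1.7204 + 6.1690 + 4.3808 + 0.8481 = 13.1183 ≈ 13.118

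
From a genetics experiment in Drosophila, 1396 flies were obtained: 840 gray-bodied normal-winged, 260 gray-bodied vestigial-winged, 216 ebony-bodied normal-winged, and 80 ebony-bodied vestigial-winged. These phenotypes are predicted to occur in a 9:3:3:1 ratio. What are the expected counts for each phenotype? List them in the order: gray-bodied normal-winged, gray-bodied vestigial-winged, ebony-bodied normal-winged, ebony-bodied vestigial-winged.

Expected counts for N = 1396 under a 9:3:3:1 ratio (total parts = 16):
  gray-bodied normal-winged: 1396 × 9/16 = 785.25
  gray-bodied vestigial-winged: 1396 × 3/16 = 261.75
  ebony-bodied normal-winged: 1396 × 3/16 = 261.75
  ebony-bodied vestigial-winged: 1396 × 1/16 = 87.25

785.25, 261.75, 261.75, 87.25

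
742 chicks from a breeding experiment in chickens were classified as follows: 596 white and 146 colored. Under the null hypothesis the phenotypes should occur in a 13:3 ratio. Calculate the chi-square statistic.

The 13:3 ratio has 16 parts, so with N = 742 the expected counts are:
  white: 742 × 13/16 = 602.875
  colored: 742 × 3/16 = 139.125
χ² = Σ (O − E)² / E
  white: (596 − 602.875)² / 602.875 = 0.0784
  colored: (146 − 139.125)² / 139.125 = 0.3397
χ² = 0.0784 + 0.3397 = 0.4181 ≈ 0.418

0.418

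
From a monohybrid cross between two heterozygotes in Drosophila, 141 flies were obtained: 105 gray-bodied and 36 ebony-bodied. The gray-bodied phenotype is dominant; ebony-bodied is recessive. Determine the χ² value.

For a monohybrid cross between heterozygotes with complete dominance, the expected phenotypic ratio is 3:1.
Under the 3:1 hypothesis (Σ ratio = 4, N = 141):
  gray-bodied: 141 × 3/4 = 105.75
  ebony-bodied: 141 × 1/4 = 35.25
χ² = Σ (O − E)² / E
  gray-bodied: (105 − 105.75)² / 105.75 = 0.0053
  ebony-bodied: (36 − 35.25)² / 35.25 = 0.0160
χ² = 0.0053 + 0.0160 = 0.0213 ≈ 0.021

0.021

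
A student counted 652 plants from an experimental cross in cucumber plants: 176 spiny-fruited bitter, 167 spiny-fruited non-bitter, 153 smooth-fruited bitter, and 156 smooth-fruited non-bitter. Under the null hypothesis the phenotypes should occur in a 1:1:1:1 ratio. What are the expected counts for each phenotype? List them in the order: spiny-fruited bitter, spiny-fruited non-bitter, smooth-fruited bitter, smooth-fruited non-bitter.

Total ratio parts = 4. Expected numbers out of 652:
  spiny-fruited bitter: 652 × 1/4 = 163
  spiny-fruited non-bitter: 652 × 1/4 = 163
  smooth-fruited bitter: 652 × 1/4 = 163
  smooth-fruited non-bitter: 652 × 1/4 = 163

163, 163, 163, 163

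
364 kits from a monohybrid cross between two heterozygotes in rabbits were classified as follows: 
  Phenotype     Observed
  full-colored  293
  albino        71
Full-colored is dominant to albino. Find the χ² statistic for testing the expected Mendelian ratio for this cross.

For a monohybrid cross between heterozygotes with complete dominance, the expected phenotypic ratio is 3:1.
Under the 3:1 hypothesis (Σ ratio = 4, N = 364):
  full-colored: 364 × 3/4 = 273
  albino: 364 × 1/4 = 91
χ² = Σ (O − E)² / E
  full-colored: (293 − 273)² / 273 = 1.4652
  albino: (71 − 91)² / 91 = 4.3956
χ² = 1.4652 + 4.3956 = 5.8608 ≈ 5.861

5.861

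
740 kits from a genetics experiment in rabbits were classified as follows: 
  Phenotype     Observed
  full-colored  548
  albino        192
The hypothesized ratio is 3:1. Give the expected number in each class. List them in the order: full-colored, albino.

The 3:1 ratio has 4 parts, so with N = 740 the expected counts are:
  full-colored: 740 × 3/4 = 555
  albino: 740 × 1/4 = 185

555, 185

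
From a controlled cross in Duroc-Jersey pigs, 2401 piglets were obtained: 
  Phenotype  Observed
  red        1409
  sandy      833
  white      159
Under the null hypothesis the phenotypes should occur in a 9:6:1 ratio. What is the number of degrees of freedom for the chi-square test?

A goodness-of-fit test with 3 phenotype classes has df = 3 − 1 = 2.

2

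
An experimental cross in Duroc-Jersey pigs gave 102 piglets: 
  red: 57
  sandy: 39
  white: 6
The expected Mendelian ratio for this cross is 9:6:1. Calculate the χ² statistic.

Total ratio parts = 16. Expected numbers out of 102:
  red: 102 × 9/16 = 57.375
  sandy: 102 × 6/16 = 38.25
  white: 102 × 1/16 = 6.375
χ² = Σ (O − E)² / E
  red: (57 − 57.375)² / 57.375 = 0.0025
  sandy: (39 − 38.25)² / 38.25 = 0.0147
  white: (6 − 6.375)² / 6.375 = 0.0221
χ² = 0.0025 + 0.0147 + 0.0221 = 0.0393 ≈ 0.039

0.039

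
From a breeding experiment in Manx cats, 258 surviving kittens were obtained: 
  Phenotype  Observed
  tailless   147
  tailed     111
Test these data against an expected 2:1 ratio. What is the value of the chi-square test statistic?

Expected counts for N = 258 under a 2:1 ratio (total parts = 3):
  tailless: 258 × 2/3 = 172
  tailed: 258 × 1/3 = 86
χ² = Σ (O − E)² / E
  tailless: (147 − 172)² / 172 = 3.6337
  tailed: (111 − 86)² / 86 = 7.2674
χ² = 3.6337 + 7.2674 = 10.9011 ≈ 10.901

10.901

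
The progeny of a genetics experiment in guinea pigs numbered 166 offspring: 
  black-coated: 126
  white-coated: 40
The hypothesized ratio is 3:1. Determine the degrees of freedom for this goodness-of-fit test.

A goodness-of-fit test with 2 phenotype classes has df = 2 − 1 = 1.

1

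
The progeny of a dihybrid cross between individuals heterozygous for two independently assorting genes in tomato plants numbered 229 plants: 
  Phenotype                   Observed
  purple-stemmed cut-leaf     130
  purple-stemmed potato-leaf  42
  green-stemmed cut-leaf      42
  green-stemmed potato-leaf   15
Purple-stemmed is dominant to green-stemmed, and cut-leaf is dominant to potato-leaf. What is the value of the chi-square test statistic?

A dihybrid F₂ with independent assortment and complete dominance at both loci gives a 9:3:3:1 phenotypic ratio.
Expected counts for N = 229 under a 9:3:3:1 ratio (total parts = 16):
  purple-stemmed cut-leaf: 229 × 9/16 = 128.8125
  purple-stemmed potato-leaf: 229 × 3/16 = 42.9375
  green-stemmed cut-leaf: 229 × 3/16 = 42.9375
  green-stemmed potato-leaf: 229 × 1/16 = 14.3125
χ² = Σ (O − E)² / E
  purple-stemmed cut-leaf: (130 − 128.8125)² / 128.8125 = 0.0109
  purple-stemmed potato-leaf: (42 − 42.9375)² / 42.9375 = 0.0205
  green-stemmed cut-leaf: (42 − 42.9375)² / 42.9375 = 0.0205
  green-stemmed potato-leaf: (15 − 14.3125)² / 14.3125 = 0.0330
χ² = 0.0109 + 0.0205 + 0.0205 + 0.0330 = 0.0849 ≈ 0.085

0.085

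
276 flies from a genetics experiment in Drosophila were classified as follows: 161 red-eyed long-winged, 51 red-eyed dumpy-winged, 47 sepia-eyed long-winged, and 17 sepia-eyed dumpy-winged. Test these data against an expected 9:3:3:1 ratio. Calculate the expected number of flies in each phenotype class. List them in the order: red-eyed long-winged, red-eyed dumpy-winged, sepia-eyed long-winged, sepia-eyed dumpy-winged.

The 9:3:3:1 ratio has 16 parts, so with N = 276 the expected counts are:
  red-eyed long-winged: 276 × 9/16 = 155.25
  red-eyed dumpy-winged: 276 × 3/16 = 51.75
  sepia-eyed long-winged: 276 × 3/16 = 51.75
  sepia-eyed dumpy-winged: 276 × 1/16 = 17.25

155.25, 51.75, 51.75, 17.25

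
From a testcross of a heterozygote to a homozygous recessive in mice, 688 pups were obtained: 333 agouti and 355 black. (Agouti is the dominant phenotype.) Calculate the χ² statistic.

0.703

A testcross of a heterozygote (Aa × aa) gives a 1:1 phenotypic ratio.
Expected counts for N = 688 under a 1:1 ratio (total parts = 2):
  agouti: 688 × 1/2 = 344
  black: 688 × 1/2 = 344
χ² = Σ (O − E)² / E
  agouti: (333 − 344)² / 344 = 0.3517
  black: (355 − 344)² / 344 = 0.3517
χ² = 0.3517 + 0.3517 = 0.7034 ≈ 0.703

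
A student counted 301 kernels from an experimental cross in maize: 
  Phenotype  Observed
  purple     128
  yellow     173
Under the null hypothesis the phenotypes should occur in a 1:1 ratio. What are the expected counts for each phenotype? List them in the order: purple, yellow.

150.5, 150.5

The 1:1 ratio has 2 parts, so with N = 301 the expected counts are:
  purple: 301 × 1/2 = 150.5
  yellow: 301 × 1/2 = 150.5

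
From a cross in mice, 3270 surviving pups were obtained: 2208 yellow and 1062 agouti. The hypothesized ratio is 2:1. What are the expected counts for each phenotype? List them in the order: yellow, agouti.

Under the 2:1 hypothesis (Σ ratio = 3, N = 3270):
  yellow: 3270 × 2/3 = 2180
  agouti: 3270 × 1/3 = 1090

2180, 1090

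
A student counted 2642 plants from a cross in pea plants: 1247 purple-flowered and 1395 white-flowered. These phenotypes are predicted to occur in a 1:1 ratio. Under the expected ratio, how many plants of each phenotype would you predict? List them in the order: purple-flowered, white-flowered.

1321, 1321

The 1:1 ratio has 2 parts, so with N = 2642 the expected counts are:
  purple-flowered: 2642 × 1/2 = 1321
  white-flowered: 2642 × 1/2 = 1321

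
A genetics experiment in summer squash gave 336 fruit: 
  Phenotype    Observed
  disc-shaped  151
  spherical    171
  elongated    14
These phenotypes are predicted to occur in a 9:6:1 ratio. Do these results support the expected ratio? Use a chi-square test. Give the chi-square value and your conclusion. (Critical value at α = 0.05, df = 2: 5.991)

26.045; not consistent

Under the 9:6:1 hypothesis (Σ ratio = 16, N = 336):
  disc-shaped: 336 × 9/16 = 189
  spherical: 336 × 6/16 = 126
  elongated: 336 × 1/16 = 21
χ² = Σ (O − E)² / E
  disc-shaped: (151 − 189)² / 189 = 7.6402
  spherical: (171 − 126)² / 126 = 16.0714
  elongated: (14 − 21)² / 21 = 2.3333
χ² = 7.6402 + 16.0714 + 2.3333 = 26.0449 ≈ 26.045
Degrees of freedom = 3 − 1 = 2; critical value at α = 0.05 is 5.991.
Since 26.045 > 5.991, we reject the null hypothesis — the data do not fit the 9:6:1 ratio.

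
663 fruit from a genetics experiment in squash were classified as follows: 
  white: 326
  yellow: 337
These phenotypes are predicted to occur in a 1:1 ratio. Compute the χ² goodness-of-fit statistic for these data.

0.183

Under the 1:1 hypothesis (Σ ratio = 2, N = 663):
  white: 663 × 1/2 = 331.5
  yellow: 663 × 1/2 = 331.5
χ² = Σ (O − E)² / E
  white: (326 − 331.5)² / 331.5 = 0.0913
  yellow: (337 − 331.5)² / 331.5 = 0.0913
χ² = 0.0913 + 0.0913 = 0.1826 ≈ 0.183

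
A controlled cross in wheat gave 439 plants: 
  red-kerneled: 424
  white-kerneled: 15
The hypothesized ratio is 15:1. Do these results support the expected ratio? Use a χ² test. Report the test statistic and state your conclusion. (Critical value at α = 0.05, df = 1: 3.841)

Under the 15:1 hypothesis (Σ ratio = 16, N = 439):
  red-kerneled: 439 × 15/16 = 411.5625
  white-kerneled: 439 × 1/16 = 27.4375
χ² = Σ (O − E)² / E
  red-kerneled: (424 − 411.5625)² / 411.5625 = 0.3759
  white-kerneled: (15 − 27.4375)² / 27.4375 = 5.6380
χ² = 0.3759 + 5.6380 = 6.0139 ≈ 6.014
Degrees of freedom = 2 − 1 = 1; critical value at α = 0.05 is 3.841.
Since 6.014 > 3.841, we reject the null hypothesis — the data do not fit the 15:1 ratio.

6.014; not consistent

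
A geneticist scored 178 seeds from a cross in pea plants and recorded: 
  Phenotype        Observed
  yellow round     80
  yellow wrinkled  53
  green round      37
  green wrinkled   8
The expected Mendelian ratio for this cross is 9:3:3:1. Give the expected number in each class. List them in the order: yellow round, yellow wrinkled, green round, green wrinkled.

100.125, 33.375, 33.375, 11.125

Expected counts for N = 178 under a 9:3:3:1 ratio (total parts = 16):
  yellow round: 178 × 9/16 = 100.125
  yellow wrinkled: 178 × 3/16 = 33.375
  green round: 178 × 3/16 = 33.375
  green wrinkled: 178 × 1/16 = 11.125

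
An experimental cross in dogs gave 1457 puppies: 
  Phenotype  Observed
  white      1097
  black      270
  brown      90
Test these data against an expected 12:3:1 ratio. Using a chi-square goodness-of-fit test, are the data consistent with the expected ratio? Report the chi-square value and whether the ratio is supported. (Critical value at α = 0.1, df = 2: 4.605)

0.066; consistent

Under the 12:3:1 hypothesis (Σ ratio = 16, N = 1457):
  white: 1457 × 12/16 = 1092.75
  black: 1457 × 3/16 = 273.1875
  brown: 1457 × 1/16 = 91.0625
χ² = Σ (O − E)² / E
  white: (1097 − 1092.75)² / 1092.75 = 0.0165
  black: (270 − 273.1875)² / 273.1875 = 0.0372
  brown: (90 − 91.0625)² / 91.0625 = 0.0124
χ² = 0.0165 + 0.0372 + 0.0124 = 0.0661 ≈ 0.066
Degrees of freedom = 3 − 1 = 2; critical value at α = 0.1 is 4.605.
Since 0.066 < 4.605, we fail to reject the null hypothesis — the data are consistent with the 12:3:1 ratio.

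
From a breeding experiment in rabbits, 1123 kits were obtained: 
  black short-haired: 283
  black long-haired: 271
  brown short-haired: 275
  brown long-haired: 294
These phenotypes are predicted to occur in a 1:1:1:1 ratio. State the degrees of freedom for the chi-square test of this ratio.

A goodness-of-fit test with 4 phenotype classes has df = 4 − 1 = 3.

3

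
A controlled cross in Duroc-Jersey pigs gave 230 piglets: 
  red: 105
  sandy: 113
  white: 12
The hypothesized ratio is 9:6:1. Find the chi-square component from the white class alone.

Under the 9:6:1 hypothesis (Σ ratio = 16, N = 230):
  red: 230 × 9/16 = 129.375
  sandy: 230 × 6/16 = 86.25
  white: 230 × 1/16 = 14.375
Contribution of white: (12 − 14.375)² / 14.375 = 0.3924

0.392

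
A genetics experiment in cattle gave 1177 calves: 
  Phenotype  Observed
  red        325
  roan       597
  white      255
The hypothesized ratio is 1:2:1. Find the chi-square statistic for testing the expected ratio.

8.572

Total ratio parts = 4. Expected numbers out of 1177:
  red: 1177 × 1/4 = 294.25
  roan: 1177 × 2/4 = 588.5
  white: 1177 × 1/4 = 294.25
χ² = Σ (O − E)² / E
  red: (325 − 294.25)² / 294.25 = 3.2135
  roan: (597 − 588.5)² / 588.5 = 0.1228
  white: (255 − 294.25)² / 294.25 = 5.2356
χ² = 3.2135 + 0.1228 + 5.2356 = 8.5719 ≈ 8.572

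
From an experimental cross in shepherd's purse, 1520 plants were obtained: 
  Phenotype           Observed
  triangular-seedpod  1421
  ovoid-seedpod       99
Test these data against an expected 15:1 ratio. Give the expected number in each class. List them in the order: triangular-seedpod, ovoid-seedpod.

The 15:1 ratio has 16 parts, so with N = 1520 the expected counts are:
  triangular-seedpod: 1520 × 15/16 = 1425
  ovoid-seedpod: 1520 × 1/16 = 95

1425, 95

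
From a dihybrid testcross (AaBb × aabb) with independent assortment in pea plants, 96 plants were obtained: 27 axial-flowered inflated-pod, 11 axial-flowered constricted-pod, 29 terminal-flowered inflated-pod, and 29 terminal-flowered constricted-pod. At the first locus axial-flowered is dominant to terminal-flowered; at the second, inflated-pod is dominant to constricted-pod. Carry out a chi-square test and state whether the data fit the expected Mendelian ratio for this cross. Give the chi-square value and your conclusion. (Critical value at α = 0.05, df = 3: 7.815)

9.500; not consistent

A dihybrid testcross with independent assortment gives a 1:1:1:1 ratio.
Total ratio parts = 4. Expected numbers out of 96:
  axial-flowered inflated-pod: 96 × 1/4 = 24
  axial-flowered constricted-pod: 96 × 1/4 = 24
  terminal-flowered inflated-pod: 96 × 1/4 = 24
  terminal-flowered constricted-pod: 96 × 1/4 = 24
χ² = Σ (O − E)² / E
  axial-flowered inflated-pod: (27 − 24)² / 24 = 0.3750
  axial-flowered constricted-pod: (11 − 24)² / 24 = 7.0417
  terminal-flowered inflated-pod: (29 − 24)² / 24 = 1.0417
  terminal-flowered constricted-pod: (29 − 24)² / 24 = 1.0417
χ² = 0.3750 + 7.0417 + 1.0417 + 1.0417 = 9.5001 ≈ 9.500
Degrees of freedom = 4 − 1 = 3; critical value at α = 0.05 is 7.815.
Since 9.500 > 7.815, we reject the null hypothesis — the data do not fit the 1:1:1:1 ratio.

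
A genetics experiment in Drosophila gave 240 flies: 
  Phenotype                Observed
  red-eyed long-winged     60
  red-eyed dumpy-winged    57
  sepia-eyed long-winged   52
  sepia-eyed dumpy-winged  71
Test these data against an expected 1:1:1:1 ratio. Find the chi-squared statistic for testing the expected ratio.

Total ratio parts = 4. Expected numbers out of 240:
  red-eyed long-winged: 240 × 1/4 = 60
  red-eyed dumpy-winged: 240 × 1/4 = 60
  sepia-eyed long-winged: 240 × 1/4 = 60
  sepia-eyed dumpy-winged: 240 × 1/4 = 60
χ² = Σ (O − E)² / E
  red-eyed long-winged: (60 − 60)² / 60 = 0.0000
  red-eyed dumpy-winged: (57 − 60)² / 60 = 0.1500
  sepia-eyed long-winged: (52 − 60)² / 60 = 1.0667
  sepia-eyed dumpy-winged: (71 − 60)² / 60 = 2.0167
χ² = 0.0000 + 0.1500 + 1.0667 + 2.0167 = 3.2334 ≈ 3.233

3.233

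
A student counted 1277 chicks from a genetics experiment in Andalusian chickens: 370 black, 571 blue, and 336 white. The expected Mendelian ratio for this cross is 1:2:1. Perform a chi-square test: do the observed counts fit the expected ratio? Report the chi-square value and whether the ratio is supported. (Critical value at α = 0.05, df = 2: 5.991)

Total ratio parts = 4. Expected numbers out of 1277:
  black: 1277 × 1/4 = 319.25
  blue: 1277 × 2/4 = 638.5
  white: 1277 × 1/4 = 319.25
χ² = Σ (O − E)² / E
  black: (370 − 319.25)² / 319.25 = 8.0675
  blue: (571 − 638.5)² / 638.5 = 7.1359
  white: (336 − 319.25)² / 319.25 = 0.8788
χ² = 8.0675 + 7.1359 + 0.8788 = 16.0822 ≈ 16.082
Degrees of freedom = 3 − 1 = 2; critical value at α = 0.05 is 5.991.
Since 16.082 > 5.991, we reject the null hypothesis — the data do not fit the 1:2:1 ratio.

16.082; not consistent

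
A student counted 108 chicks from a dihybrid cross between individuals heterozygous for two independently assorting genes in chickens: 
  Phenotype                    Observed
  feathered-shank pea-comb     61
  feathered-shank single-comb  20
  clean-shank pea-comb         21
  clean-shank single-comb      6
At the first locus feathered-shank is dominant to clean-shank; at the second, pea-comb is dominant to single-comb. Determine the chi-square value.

A dihybrid F₂ with independent assortment and complete dominance at both loci gives a 9:3:3:1 phenotypic ratio.
Under the 9:3:3:1 hypothesis (Σ ratio = 16, N = 108):
  feathered-shank pea-comb: 108 × 9/16 = 60.75
  feathered-shank single-comb: 108 × 3/16 = 20.25
  clean-shank pea-comb: 108 × 3/16 = 20.25
  clean-shank single-comb: 108 × 1/16 = 6.75
χ² = Σ (O − E)² / E
  feathered-shank pea-comb: (61 − 60.75)² / 60.75 = 0.0010
  feathered-shank single-comb: (20 − 20.25)² / 20.25 = 0.0031
  clean-shank pea-comb: (21 − 20.25)² / 20.25 = 0.0278
  clean-shank single-comb: (6 − 6.75)² / 6.75 = 0.0833
χ² = 0.0010 + 0.0031 + 0.0278 + 0.0833 = 0.1152 ≈ 0.115

0.115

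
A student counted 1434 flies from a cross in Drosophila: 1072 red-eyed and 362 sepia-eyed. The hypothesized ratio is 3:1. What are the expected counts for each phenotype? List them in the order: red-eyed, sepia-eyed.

1075.5, 358.5

Total ratio parts = 4. Expected numbers out of 1434:
  red-eyed: 1434 × 3/4 = 1075.5
  sepia-eyed: 1434 × 1/4 = 358.5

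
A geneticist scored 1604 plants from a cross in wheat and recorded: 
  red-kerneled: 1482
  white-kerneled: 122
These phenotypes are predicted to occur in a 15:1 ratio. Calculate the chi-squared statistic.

Expected counts for N = 1604 under a 15:1 ratio (total parts = 16):
  red-kerneled: 1604 × 15/16 = 1503.75
  white-kerneled: 1604 × 1/16 = 100.25
χ² = Σ (O − E)² / E
  red-kerneled: (1482 − 1503.75)² / 1503.75 = 0.3146
  white-kerneled: (122 − 100.25)² / 100.25 = 4.7188
χ² = 0.3146 + 4.7188 = 5.0334 ≈ 5.033

5.033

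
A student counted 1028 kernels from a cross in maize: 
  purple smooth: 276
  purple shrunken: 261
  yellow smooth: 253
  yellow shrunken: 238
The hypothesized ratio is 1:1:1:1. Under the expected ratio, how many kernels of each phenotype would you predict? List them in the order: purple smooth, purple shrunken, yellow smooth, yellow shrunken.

The 1:1:1:1 ratio has 4 parts, so with N = 1028 the expected counts are:
  purple smooth: 1028 × 1/4 = 257
  purple shrunken: 1028 × 1/4 = 257
  yellow smooth: 1028 × 1/4 = 257
  yellow shrunken: 1028 × 1/4 = 257

257, 257, 257, 257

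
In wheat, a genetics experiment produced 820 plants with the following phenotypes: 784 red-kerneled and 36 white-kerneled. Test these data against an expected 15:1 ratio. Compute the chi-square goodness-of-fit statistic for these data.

The 15:1 ratio has 16 parts, so with N = 820 the expected counts are:
  red-kerneled: 820 × 15/16 = 768.75
  white-kerneled: 820 × 1/16 = 51.25
χ² = Σ (O − E)² / E
  red-kerneled: (784 − 768.75)² / 768.75 = 0.3025
  white-kerneled: (36 − 51.25)² / 51.25 = 4.5378
χ² = 0.3025 + 4.5378 = 4.8403 ≈ 4.840

4.840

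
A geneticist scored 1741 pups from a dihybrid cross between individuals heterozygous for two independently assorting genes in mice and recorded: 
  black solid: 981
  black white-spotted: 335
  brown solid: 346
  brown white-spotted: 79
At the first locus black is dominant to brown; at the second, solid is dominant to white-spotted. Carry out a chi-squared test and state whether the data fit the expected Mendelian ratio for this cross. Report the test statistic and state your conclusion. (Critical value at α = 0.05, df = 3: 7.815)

9.568; not consistent

A dihybrid F₂ with independent assortment and complete dominance at both loci gives a 9:3:3:1 phenotypic ratio.
Total ratio parts = 16. Expected numbers out of 1741:
  black solid: 1741 × 9/16 = 979.3125
  black white-spotted: 1741 × 3/16 = 326.4375
  brown solid: 1741 × 3/16 = 326.4375
  brown white-spotted: 1741 × 1/16 = 108.8125
χ² = Σ (O − E)² / E
  black solid: (981 − 979.3125)² / 979.3125 = 0.0029
  black white-spotted: (335 − 326.4375)² / 326.4375 = 0.2246
  brown solid: (346 − 326.4375)² / 326.4375 = 1.1723
  brown white-spotted: (79 − 108.8125)² / 108.8125 = 8.1680
χ² = 0.0029 + 0.2246 + 1.1723 + 8.1680 = 9.5678 ≈ 9.568
Degrees of freedom = 4 − 1 = 3; critical value at α = 0.05 is 7.815.
Since 9.568 > 7.815, we reject the null hypothesis — the data do not fit the 9:3:3:1 ratio.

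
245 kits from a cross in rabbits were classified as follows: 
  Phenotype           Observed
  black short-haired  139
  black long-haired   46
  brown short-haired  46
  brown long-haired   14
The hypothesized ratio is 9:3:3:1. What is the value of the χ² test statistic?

0.123

The 9:3:3:1 ratio has 16 parts, so with N = 245 the expected counts are:
  black short-haired: 245 × 9/16 = 137.8125
  black long-haired: 245 × 3/16 = 45.9375
  brown short-haired: 245 × 3/16 = 45.9375
  brown long-haired: 245 × 1/16 = 15.3125
χ² = Σ (O − E)² / E
  black short-haired: (139 − 137.8125)² / 137.8125 = 0.0102
  black long-haired: (46 − 45.9375)² / 45.9375 = 0.0001
  brown short-haired: (46 − 45.9375)² / 45.9375 = 0.0001
  brown long-haired: (14 − 15.3125)² / 15.3125 = 0.1125
χ² = 0.0102 + 0.0001 + 0.0001 + 0.1125 = 0.1229 ≈ 0.123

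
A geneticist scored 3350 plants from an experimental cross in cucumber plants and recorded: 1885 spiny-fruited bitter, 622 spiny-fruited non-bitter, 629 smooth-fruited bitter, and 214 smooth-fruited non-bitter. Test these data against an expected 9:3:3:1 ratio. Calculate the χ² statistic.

0.163

Under the 9:3:3:1 hypothesis (Σ ratio = 16, N = 3350):
  spiny-fruited bitter: 3350 × 9/16 = 1884.375
  spiny-fruited non-bitter: 3350 × 3/16 = 628.125
  smooth-fruited bitter: 3350 × 3/16 = 628.125
  smooth-fruited non-bitter: 3350 × 1/16 = 209.375
χ² = Σ (O − E)² / E
  spiny-fruited bitter: (1885 − 1884.375)² / 1884.375 = 0.0002
  spiny-fruited non-bitter: (622 − 628.125)² / 628.125 = 0.0597
  smooth-fruited bitter: (629 − 628.125)² / 628.125 = 0.0012
  smooth-fruited non-bitter: (214 − 209.375)² / 209.375 = 0.1022
χ² = 0.0002 + 0.0597 + 0.0012 + 0.1022 = 0.1633 ≈ 0.163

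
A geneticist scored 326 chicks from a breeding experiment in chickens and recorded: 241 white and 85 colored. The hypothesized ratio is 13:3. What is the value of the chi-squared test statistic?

11.477

Under the 13:3 hypothesis (Σ ratio = 16, N = 326):
  white: 326 × 13/16 = 264.875
  colored: 326 × 3/16 = 61.125
χ² = Σ (O − E)² / E
  white: (241 − 264.875)² / 264.875 = 2.1520
  colored: (85 − 61.125)² / 61.125 = 9.3254
χ² = 2.1520 + 9.3254 = 11.4774 ≈ 11.477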